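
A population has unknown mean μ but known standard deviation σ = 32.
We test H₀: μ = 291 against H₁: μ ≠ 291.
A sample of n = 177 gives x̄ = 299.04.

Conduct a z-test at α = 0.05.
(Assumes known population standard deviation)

Standard error: SE = σ/√n = 32/√177 = 2.4053
z-statistic: z = (x̄ - μ₀)/SE = (299.04 - 291)/2.4053 = 3.3426
Critical value: ±1.960
p-value = 0.0008
Decision: reject H₀

Answer: z = 3.3426, reject H₀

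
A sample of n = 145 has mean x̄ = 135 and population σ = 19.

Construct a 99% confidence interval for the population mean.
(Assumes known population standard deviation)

Confidence level: 99%, α = 0.01
z_0.005 = 2.576
SE = σ/√n = 19/√145 = 1.5779
Margin of error = 2.576 × 1.5779 = 4.0647
CI: x̄ ± margin = 135 ± 4.0647
CI: (130.9353, 139.0647)

Answer: (130.9353, 139.0647)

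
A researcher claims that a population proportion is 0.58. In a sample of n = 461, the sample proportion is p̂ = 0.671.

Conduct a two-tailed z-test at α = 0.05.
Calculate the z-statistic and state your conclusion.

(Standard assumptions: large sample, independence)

Answer: z = 3.9588, reject H₀

Derivation:
H₀: p = 0.58, H₁: p ≠ 0.58
Standard error: SE = √(p₀(1-p₀)/n) = √(0.58×0.42/461) = 0.022987
z-statistic: z = (p̂ - p₀)/SE = (0.671 - 0.58)/0.022987 = 3.9588
Critical value: z_0.025 = ±1.960
p-value = 0.0001
Decision: reject H₀ at α = 0.05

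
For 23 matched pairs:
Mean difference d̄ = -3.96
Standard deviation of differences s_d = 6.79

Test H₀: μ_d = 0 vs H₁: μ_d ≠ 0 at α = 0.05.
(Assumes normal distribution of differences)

df = n - 1 = 22
SE = s_d/√n = 6.79/√23 = 1.4158
t = d̄/SE = -3.96/1.4158 = -2.7970
Critical value: t_{0.025,22} = ±2.074
p-value ≈ 0.0105
Decision: reject H₀

Answer: t = -2.7970, reject H₀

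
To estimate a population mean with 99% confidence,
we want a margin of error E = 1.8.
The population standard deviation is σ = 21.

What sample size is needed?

z_0.005 = 2.576
n = (z×σ/E)² = (2.576×21/1.8)²
n = 903.2028
Round up: n = 904

Answer: n = 904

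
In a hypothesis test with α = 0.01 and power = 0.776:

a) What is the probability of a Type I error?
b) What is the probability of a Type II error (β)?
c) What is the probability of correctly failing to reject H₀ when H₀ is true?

Answer: a) 0.01, b) 0.224, c) 0.99

Derivation:
a) Type I error probability = α = 0.01
b) Power = P(reject H₀ | H₁ true) = 1 - β = 0.776, so Type II error probability = β = 1 - Power = 0.224
c) P(fail to reject H₀ | H₀ true) = 1 - α = 0.99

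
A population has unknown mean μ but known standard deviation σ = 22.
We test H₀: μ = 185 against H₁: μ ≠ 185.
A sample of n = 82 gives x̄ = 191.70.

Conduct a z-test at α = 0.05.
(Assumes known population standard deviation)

Answer: z = 2.7578, reject H₀

Derivation:
Standard error: SE = σ/√n = 22/√82 = 2.4295
z-statistic: z = (x̄ - μ₀)/SE = (191.70 - 185)/2.4295 = 2.7578
Critical value: ±1.960
p-value = 0.0058
Decision: reject H₀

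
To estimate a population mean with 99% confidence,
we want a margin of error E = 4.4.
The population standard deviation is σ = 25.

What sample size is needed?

z_0.005 = 2.576
n = (z×σ/E)² = (2.576×25/4.4)²
n = 214.2231
Round up: n = 215

Answer: n = 215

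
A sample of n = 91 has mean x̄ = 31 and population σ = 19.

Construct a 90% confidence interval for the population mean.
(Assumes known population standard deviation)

Confidence level: 90%, α = 0.1
z_0.05 = 1.645
SE = σ/√n = 19/√91 = 1.9917
Margin of error = 1.645 × 1.9917 = 3.2763
CI: x̄ ± margin = 31 ± 3.2763
CI: (27.7237, 34.2763)

Answer: (27.7237, 34.2763)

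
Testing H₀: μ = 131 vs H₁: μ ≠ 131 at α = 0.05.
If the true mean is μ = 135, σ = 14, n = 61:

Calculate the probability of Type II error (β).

Answer: β ≈ 0.3930

Derivation:
SE = σ/√n = 14/√61 = 1.7925
Critical values: μ₀ ± z_0.025×SE = 131 ± 1.960×1.7925
Acceptance region: (127.4867, 134.5133)
Under H₁ (μ = 135): z_high = (134.5133 - 135)/1.7925 = -0.2715, z_low = (127.4867 - 135)/1.7925 = -4.1915
β = P(not reject | H₁) = Φ(-0.2715) - Φ(-4.1915) ≈ 0.3930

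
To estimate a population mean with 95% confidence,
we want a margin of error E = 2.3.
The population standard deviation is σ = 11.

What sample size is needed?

z_0.025 = 1.960
n = (z×σ/E)² = (1.960×11/2.3)²
n = 87.8702
Round up: n = 88

Answer: n = 88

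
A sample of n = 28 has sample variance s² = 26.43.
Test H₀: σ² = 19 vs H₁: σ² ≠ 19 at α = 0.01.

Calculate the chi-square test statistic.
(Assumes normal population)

df = n - 1 = 27
χ² = (n-1)s²/σ₀² = 27×26.43/19 = 37.5584
Critical values: χ²_{0.995,27} = 11.808, χ²_{0.005,27} = 49.645
Rejection region: χ² < 11.808 or χ² > 49.645
Decision: fail to reject H₀

Answer: χ² = 37.5584, fail to reject H₀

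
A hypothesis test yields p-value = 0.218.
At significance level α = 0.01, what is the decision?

Answer: fail to reject H₀

Derivation:
Compare p-value to α:
0.218 ≥ 0.01
Decision: fail to reject H₀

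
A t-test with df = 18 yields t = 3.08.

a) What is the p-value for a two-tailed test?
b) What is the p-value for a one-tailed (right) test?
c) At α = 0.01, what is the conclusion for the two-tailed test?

Answer: a) 0.0065, b) 0.0032, c) reject H₀

Derivation:
Using t-distribution with df = 18:
a) Two-tailed: p = 2×P(T > 3.08) = 0.0065
b) One-tailed: p = P(T > 3.08) = 0.0032
c) 0.0065 < 0.01, reject H₀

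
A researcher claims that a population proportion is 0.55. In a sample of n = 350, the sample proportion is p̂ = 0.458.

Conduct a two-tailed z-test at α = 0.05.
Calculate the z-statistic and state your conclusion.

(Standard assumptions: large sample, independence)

H₀: p = 0.55, H₁: p ≠ 0.55
Standard error: SE = √(p₀(1-p₀)/n) = √(0.55×0.45/350) = 0.026592
z-statistic: z = (p̂ - p₀)/SE = (0.458 - 0.55)/0.026592 = -3.4597
Critical value: z_0.025 = ±1.960
p-value = 0.0005
Decision: reject H₀ at α = 0.05

Answer: z = -3.4597, reject H₀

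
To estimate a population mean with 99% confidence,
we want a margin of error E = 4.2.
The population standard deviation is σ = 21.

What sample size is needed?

Answer: n = 166

Derivation:
z_0.005 = 2.576
n = (z×σ/E)² = (2.576×21/4.2)²
n = 165.8944
Round up: n = 166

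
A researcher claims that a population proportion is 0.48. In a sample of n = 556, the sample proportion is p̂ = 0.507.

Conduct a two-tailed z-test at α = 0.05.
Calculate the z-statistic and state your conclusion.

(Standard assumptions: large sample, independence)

H₀: p = 0.48, H₁: p ≠ 0.48
Standard error: SE = √(p₀(1-p₀)/n) = √(0.48×0.52/556) = 0.021188
z-statistic: z = (p̂ - p₀)/SE = (0.507 - 0.48)/0.021188 = 1.2743
Critical value: z_0.025 = ±1.960
p-value = 0.2026
Decision: fail to reject H₀ at α = 0.05

Answer: z = 1.2743, fail to reject H₀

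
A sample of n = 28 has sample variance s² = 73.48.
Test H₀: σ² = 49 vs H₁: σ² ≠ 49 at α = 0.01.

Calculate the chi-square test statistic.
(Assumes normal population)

df = n - 1 = 27
χ² = (n-1)s²/σ₀² = 27×73.48/49 = 40.4890
Critical values: χ²_{0.995,27} = 11.808, χ²_{0.005,27} = 49.645
Rejection region: χ² < 11.808 or χ² > 49.645
Decision: fail to reject H₀

Answer: χ² = 40.4890, fail to reject H₀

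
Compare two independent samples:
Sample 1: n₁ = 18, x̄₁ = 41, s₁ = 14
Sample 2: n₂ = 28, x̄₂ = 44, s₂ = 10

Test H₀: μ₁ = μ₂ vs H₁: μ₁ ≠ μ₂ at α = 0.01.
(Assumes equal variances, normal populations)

Answer: t = -0.8481, fail to reject H₀

Derivation:
Pooled variance: s²_p = [17×14² + 27×10²]/(44) = 137.0909
s_p = 11.7086
SE = s_p×√(1/n₁ + 1/n₂) = 11.7086×√(1/18 + 1/28) = 3.5373
t = (x̄₁ - x̄₂)/SE = (41 - 44)/3.5373 = -0.8481
df = 44, t-critical = ±2.692
Decision: fail to reject H₀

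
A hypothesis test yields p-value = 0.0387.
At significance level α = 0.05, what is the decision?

Compare p-value to α:
0.0387 < 0.05
Decision: reject H₀

Answer: reject H₀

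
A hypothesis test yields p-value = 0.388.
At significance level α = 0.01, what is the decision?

Answer: fail to reject H₀

Derivation:
Compare p-value to α:
0.388 ≥ 0.01
Decision: fail to reject H₀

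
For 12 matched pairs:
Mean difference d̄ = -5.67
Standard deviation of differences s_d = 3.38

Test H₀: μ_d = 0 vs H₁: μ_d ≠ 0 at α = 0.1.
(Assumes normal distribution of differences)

df = n - 1 = 11
SE = s_d/√n = 3.38/√12 = 0.9757
t = d̄/SE = -5.67/0.9757 = -5.8112
Critical value: t_{0.05,11} = ±1.796
p-value ≈ 0.0001
Decision: reject H₀

Answer: t = -5.8112, reject H₀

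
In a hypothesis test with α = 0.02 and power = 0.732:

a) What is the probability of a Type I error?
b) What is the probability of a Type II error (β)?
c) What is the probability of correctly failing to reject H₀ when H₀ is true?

a) Type I error probability = α = 0.02
b) Power = P(reject H₀ | H₁ true) = 1 - β = 0.732, so Type II error probability = β = 1 - Power = 0.268
c) P(fail to reject H₀ | H₀ true) = 1 - α = 0.98

Answer: a) 0.02, b) 0.268, c) 0.98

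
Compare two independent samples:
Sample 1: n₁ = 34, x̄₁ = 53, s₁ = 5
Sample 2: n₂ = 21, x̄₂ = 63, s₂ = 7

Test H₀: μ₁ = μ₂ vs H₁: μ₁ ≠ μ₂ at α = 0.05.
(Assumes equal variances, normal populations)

Pooled variance: s²_p = [33×5² + 20×7²]/(53) = 34.0566
s_p = 5.8358
SE = s_p×√(1/n₁ + 1/n₂) = 5.8358×√(1/34 + 1/21) = 1.6197
t = (x̄₁ - x̄₂)/SE = (53 - 63)/1.6197 = -6.1740
df = 53, t-critical = ±2.006
Decision: reject H₀

Answer: t = -6.1740, reject H₀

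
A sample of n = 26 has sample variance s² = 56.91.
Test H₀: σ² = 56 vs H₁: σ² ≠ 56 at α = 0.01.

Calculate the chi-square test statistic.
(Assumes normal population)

df = n - 1 = 25
χ² = (n-1)s²/σ₀² = 25×56.91/56 = 25.4062
Critical values: χ²_{0.995,25} = 10.520, χ²_{0.005,25} = 46.928
Rejection region: χ² < 10.520 or χ² > 46.928
Decision: fail to reject H₀

Answer: χ² = 25.4062, fail to reject H₀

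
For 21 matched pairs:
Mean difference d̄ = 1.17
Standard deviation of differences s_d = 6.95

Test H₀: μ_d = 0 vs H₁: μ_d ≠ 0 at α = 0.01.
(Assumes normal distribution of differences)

df = n - 1 = 20
SE = s_d/√n = 6.95/√21 = 1.5166
t = d̄/SE = 1.17/1.5166 = 0.7715
Critical value: t_{0.005,20} = ±2.845
p-value ≈ 0.4494
Decision: fail to reject H₀

Answer: t = 0.7715, fail to reject H₀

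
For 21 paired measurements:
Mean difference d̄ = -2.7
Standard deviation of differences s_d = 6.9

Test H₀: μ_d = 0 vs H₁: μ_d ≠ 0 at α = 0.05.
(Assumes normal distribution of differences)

df = n - 1 = 20
SE = s_d/√n = 6.9/√21 = 1.5057
t = d̄/SE = -2.7/1.5057 = -1.7932
Critical value: t_{0.025,20} = ±2.086
p-value ≈ 0.0881
Decision: fail to reject H₀

Answer: t = -1.7932, fail to reject H₀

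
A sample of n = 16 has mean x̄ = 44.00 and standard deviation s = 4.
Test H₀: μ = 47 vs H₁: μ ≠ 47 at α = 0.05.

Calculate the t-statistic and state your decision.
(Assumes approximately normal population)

df = n - 1 = 15
SE = s/√n = 4/√16 = 1.0000
t = (x̄ - μ₀)/SE = (44.00 - 47)/1.0000 = -3.0000
Critical value: t_{0.025,15} = ±2.131
p-value ≈ 0.0090
Decision: reject H₀

Answer: t = -3.0000, reject H₀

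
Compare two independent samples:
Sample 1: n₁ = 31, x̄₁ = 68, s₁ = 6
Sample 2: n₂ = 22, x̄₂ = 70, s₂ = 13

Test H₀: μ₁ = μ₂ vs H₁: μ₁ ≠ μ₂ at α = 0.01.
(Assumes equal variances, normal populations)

Pooled variance: s²_p = [30×6² + 21×13²]/(51) = 90.7647
s_p = 9.5271
SE = s_p×√(1/n₁ + 1/n₂) = 9.5271×√(1/31 + 1/22) = 2.6559
t = (x̄₁ - x̄₂)/SE = (68 - 70)/2.6559 = -0.7530
df = 51, t-critical = ±2.676
Decision: fail to reject H₀

Answer: t = -0.7530, fail to reject H₀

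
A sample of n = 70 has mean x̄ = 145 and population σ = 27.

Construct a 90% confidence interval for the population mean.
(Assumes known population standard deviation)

Confidence level: 90%, α = 0.1
z_0.05 = 1.645
SE = σ/√n = 27/√70 = 3.2271
Margin of error = 1.645 × 3.2271 = 5.3086
CI: x̄ ± margin = 145 ± 5.3086
CI: (139.6914, 150.3086)

Answer: (139.6914, 150.3086)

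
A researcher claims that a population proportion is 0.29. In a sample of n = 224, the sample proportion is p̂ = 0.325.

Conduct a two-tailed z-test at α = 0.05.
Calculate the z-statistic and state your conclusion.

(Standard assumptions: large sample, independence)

Answer: z = 1.1544, fail to reject H₀

Derivation:
H₀: p = 0.29, H₁: p ≠ 0.29
Standard error: SE = √(p₀(1-p₀)/n) = √(0.29×0.71/224) = 0.030318
z-statistic: z = (p̂ - p₀)/SE = (0.325 - 0.29)/0.030318 = 1.1544
Critical value: z_0.025 = ±1.960
p-value = 0.2483
Decision: fail to reject H₀ at α = 0.05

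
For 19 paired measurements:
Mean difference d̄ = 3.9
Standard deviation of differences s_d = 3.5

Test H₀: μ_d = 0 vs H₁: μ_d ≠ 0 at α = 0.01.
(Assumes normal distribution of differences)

Answer: t = 4.8568, reject H₀

Derivation:
df = n - 1 = 18
SE = s_d/√n = 3.5/√19 = 0.8030
t = d̄/SE = 3.9/0.8030 = 4.8568
Critical value: t_{0.005,18} = ±2.878
p-value ≈ 0.0001
Decision: reject H₀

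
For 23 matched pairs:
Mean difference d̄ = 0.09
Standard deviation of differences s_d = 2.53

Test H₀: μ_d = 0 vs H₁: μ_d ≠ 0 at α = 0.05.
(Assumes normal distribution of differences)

Answer: t = 0.1706, fail to reject H₀

Derivation:
df = n - 1 = 22
SE = s_d/√n = 2.53/√23 = 0.5275
t = d̄/SE = 0.09/0.5275 = 0.1706
Critical value: t_{0.025,22} = ±2.074
p-value ≈ 0.8661
Decision: fail to reject H₀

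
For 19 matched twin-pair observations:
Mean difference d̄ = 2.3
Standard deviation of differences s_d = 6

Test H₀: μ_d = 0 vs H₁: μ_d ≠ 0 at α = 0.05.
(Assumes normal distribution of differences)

df = n - 1 = 18
SE = s_d/√n = 6/√19 = 1.3765
t = d̄/SE = 2.3/1.3765 = 1.6709
Critical value: t_{0.025,18} = ±2.101
p-value ≈ 0.1120
Decision: fail to reject H₀

Answer: t = 1.6709, fail to reject H₀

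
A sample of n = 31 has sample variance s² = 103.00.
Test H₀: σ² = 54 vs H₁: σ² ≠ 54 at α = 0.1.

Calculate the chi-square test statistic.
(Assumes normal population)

Answer: χ² = 57.2222, reject H₀

Derivation:
df = n - 1 = 30
χ² = (n-1)s²/σ₀² = 30×103.00/54 = 57.2222
Critical values: χ²_{0.95,30} = 18.493, χ²_{0.05,30} = 43.773
Rejection region: χ² < 18.493 or χ² > 43.773
Decision: reject H₀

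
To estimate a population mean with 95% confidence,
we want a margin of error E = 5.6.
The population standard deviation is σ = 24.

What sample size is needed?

Answer: n = 71

Derivation:
z_0.025 = 1.960
n = (z×σ/E)² = (1.960×24/5.6)²
n = 70.5600
Round up: n = 71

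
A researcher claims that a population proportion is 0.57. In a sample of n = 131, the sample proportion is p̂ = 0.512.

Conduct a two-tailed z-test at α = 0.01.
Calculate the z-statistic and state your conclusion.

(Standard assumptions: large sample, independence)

Answer: z = -1.3409, fail to reject H₀

Derivation:
H₀: p = 0.57, H₁: p ≠ 0.57
Standard error: SE = √(p₀(1-p₀)/n) = √(0.57×0.43/131) = 0.043255
z-statistic: z = (p̂ - p₀)/SE = (0.512 - 0.57)/0.043255 = -1.3409
Critical value: z_0.005 = ±2.576
p-value = 0.1800
Decision: fail to reject H₀ at α = 0.01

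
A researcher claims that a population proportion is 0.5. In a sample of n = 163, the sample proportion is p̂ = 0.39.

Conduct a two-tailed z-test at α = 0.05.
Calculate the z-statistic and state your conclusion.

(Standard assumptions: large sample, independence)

H₀: p = 0.5, H₁: p ≠ 0.5
Standard error: SE = √(p₀(1-p₀)/n) = √(0.5×0.5/163) = 0.039163
z-statistic: z = (p̂ - p₀)/SE = (0.39 - 0.5)/0.039163 = -2.8088
Critical value: z_0.025 = ±1.960
p-value = 0.0050
Decision: reject H₀ at α = 0.05

Answer: z = -2.8088, reject H₀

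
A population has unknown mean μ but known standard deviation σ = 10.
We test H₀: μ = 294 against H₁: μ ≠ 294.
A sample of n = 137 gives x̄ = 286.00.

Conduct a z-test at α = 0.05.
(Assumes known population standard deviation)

Standard error: SE = σ/√n = 10/√137 = 0.8544
z-statistic: z = (x̄ - μ₀)/SE = (286.00 - 294)/0.8544 = -9.3633
Critical value: ±1.960
p-value < 0.0001
Decision: reject H₀

Answer: z = -9.3633, reject H₀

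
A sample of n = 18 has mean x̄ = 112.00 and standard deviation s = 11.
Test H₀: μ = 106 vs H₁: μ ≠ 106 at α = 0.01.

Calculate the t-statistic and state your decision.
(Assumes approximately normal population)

df = n - 1 = 17
SE = s/√n = 11/√18 = 2.5927
t = (x̄ - μ₀)/SE = (112.00 - 106)/2.5927 = 2.3142
Critical value: t_{0.005,17} = ±2.898
p-value ≈ 0.0334
Decision: fail to reject H₀

Answer: t = 2.3142, fail to reject H₀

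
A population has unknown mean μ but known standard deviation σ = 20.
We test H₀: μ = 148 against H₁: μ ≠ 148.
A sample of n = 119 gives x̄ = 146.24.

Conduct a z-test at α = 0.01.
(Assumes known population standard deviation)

Answer: z = -0.9600, fail to reject H₀

Derivation:
Standard error: SE = σ/√n = 20/√119 = 1.8334
z-statistic: z = (x̄ - μ₀)/SE = (146.24 - 148)/1.8334 = -0.9600
Critical value: ±2.576
p-value = 0.3371
Decision: fail to reject H₀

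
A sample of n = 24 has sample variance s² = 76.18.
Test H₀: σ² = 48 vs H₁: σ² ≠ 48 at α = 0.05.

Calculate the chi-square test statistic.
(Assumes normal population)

Answer: χ² = 36.5029, fail to reject H₀

Derivation:
df = n - 1 = 23
χ² = (n-1)s²/σ₀² = 23×76.18/48 = 36.5029
Critical values: χ²_{0.975,23} = 11.689, χ²_{0.025,23} = 38.076
Rejection region: χ² < 11.689 or χ² > 38.076
Decision: fail to reject H₀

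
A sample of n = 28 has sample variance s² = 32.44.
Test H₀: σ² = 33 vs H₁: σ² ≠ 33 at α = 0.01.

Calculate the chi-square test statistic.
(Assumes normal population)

Answer: χ² = 26.5418, fail to reject H₀

Derivation:
df = n - 1 = 27
χ² = (n-1)s²/σ₀² = 27×32.44/33 = 26.5418
Critical values: χ²_{0.995,27} = 11.808, χ²_{0.005,27} = 49.645
Rejection region: χ² < 11.808 or χ² > 49.645
Decision: fail to reject H₀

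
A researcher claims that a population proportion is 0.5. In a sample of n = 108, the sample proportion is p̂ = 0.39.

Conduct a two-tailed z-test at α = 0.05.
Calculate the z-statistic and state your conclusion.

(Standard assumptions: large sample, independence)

H₀: p = 0.5, H₁: p ≠ 0.5
Standard error: SE = √(p₀(1-p₀)/n) = √(0.5×0.5/108) = 0.048113
z-statistic: z = (p̂ - p₀)/SE = (0.39 - 0.5)/0.048113 = -2.2863
Critical value: z_0.025 = ±1.960
p-value = 0.0222
Decision: reject H₀ at α = 0.05

Answer: z = -2.2863, reject H₀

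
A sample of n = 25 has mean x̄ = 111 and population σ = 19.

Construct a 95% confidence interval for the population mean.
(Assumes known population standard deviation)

Confidence level: 95%, α = 0.05
z_0.025 = 1.960
SE = σ/√n = 19/√25 = 3.8000
Margin of error = 1.960 × 3.8000 = 7.4480
CI: x̄ ± margin = 111 ± 7.4480
CI: (103.5520, 118.4480)

Answer: (103.5520, 118.4480)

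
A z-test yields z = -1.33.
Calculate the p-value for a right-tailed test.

For z = -1.33:
p = P(Z > -1.33) = 1 - Φ(-1.33) = 0.9082

Answer: p-value ≈ 0.9082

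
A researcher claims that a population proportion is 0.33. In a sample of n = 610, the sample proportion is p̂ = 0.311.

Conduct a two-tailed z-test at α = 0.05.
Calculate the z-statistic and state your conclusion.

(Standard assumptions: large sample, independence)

Answer: z = -0.9980, fail to reject H₀

Derivation:
H₀: p = 0.33, H₁: p ≠ 0.33
Standard error: SE = √(p₀(1-p₀)/n) = √(0.33×0.67/610) = 0.019038
z-statistic: z = (p̂ - p₀)/SE = (0.311 - 0.33)/0.019038 = -0.9980
Critical value: z_0.025 = ±1.960
p-value = 0.3183
Decision: fail to reject H₀ at α = 0.05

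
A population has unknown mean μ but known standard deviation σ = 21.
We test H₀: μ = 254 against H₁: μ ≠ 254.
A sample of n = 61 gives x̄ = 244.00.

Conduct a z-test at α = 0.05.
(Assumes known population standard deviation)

Standard error: SE = σ/√n = 21/√61 = 2.6888
z-statistic: z = (x̄ - μ₀)/SE = (244.00 - 254)/2.6888 = -3.7191
Critical value: ±1.960
p-value = 0.0002
Decision: reject H₀

Answer: z = -3.7191, reject H₀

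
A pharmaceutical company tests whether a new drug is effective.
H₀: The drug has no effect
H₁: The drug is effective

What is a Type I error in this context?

Answer: Concluding the drug is effective when it actually has no effect

Derivation:
Type I error: rejecting H₀ when it is actually true (false positive).
Type II error: failing to reject H₀ when H₁ is actually true (false negative).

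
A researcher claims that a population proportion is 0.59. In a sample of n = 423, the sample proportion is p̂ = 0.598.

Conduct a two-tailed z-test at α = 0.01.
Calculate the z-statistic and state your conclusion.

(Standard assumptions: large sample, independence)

Answer: z = 0.3345, fail to reject H₀

Derivation:
H₀: p = 0.59, H₁: p ≠ 0.59
Standard error: SE = √(p₀(1-p₀)/n) = √(0.59×0.41/423) = 0.023914
z-statistic: z = (p̂ - p₀)/SE = (0.598 - 0.59)/0.023914 = 0.3345
Critical value: z_0.005 = ±2.576
p-value = 0.7380
Decision: fail to reject H₀ at α = 0.01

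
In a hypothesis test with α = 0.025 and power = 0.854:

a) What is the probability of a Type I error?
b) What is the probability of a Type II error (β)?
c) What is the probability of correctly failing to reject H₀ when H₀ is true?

a) Type I error probability = α = 0.025
b) Power = P(reject H₀ | H₁ true) = 1 - β = 0.854, so Type II error probability = β = 1 - Power = 0.146
c) P(fail to reject H₀ | H₀ true) = 1 - α = 0.975

Answer: a) 0.025, b) 0.146, c) 0.975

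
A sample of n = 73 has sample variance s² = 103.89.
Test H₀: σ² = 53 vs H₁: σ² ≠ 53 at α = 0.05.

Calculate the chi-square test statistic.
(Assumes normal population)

Answer: χ² = 141.1336, reject H₀

Derivation:
df = n - 1 = 72
χ² = (n-1)s²/σ₀² = 72×103.89/53 = 141.1336
Critical values: χ²_{0.975,72} = 50.428, χ²_{0.025,72} = 97.353
Rejection region: χ² < 50.428 or χ² > 97.353
Decision: reject H₀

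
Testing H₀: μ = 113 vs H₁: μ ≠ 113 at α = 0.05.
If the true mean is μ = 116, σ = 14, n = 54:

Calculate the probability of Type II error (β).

Answer: β ≈ 0.6498

Derivation:
SE = σ/√n = 14/√54 = 1.9052
Critical values: μ₀ ± z_0.025×SE = 113 ± 1.960×1.9052
Acceptance region: (109.2658, 116.7342)
Under H₁ (μ = 116): z_high = (116.7342 - 116)/1.9052 = 0.3854, z_low = (109.2658 - 116)/1.9052 = -3.5346
β = P(not reject | H₁) = Φ(0.3854) - Φ(-3.5346) ≈ 0.6498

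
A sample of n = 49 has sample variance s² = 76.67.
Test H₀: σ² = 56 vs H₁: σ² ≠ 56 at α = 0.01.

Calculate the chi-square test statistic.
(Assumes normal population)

Answer: χ² = 65.7171, fail to reject H₀

Derivation:
df = n - 1 = 48
χ² = (n-1)s²/σ₀² = 48×76.67/56 = 65.7171
Critical values: χ²_{0.995,48} = 26.511, χ²_{0.005,48} = 76.969
Rejection region: χ² < 26.511 or χ² > 76.969
Decision: fail to reject H₀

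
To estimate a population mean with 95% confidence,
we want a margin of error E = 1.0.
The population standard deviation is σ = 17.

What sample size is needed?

Answer: n = 1111

Derivation:
z_0.025 = 1.960
n = (z×σ/E)² = (1.960×17/1.0)²
n = 1110.2224
Round up: n = 1111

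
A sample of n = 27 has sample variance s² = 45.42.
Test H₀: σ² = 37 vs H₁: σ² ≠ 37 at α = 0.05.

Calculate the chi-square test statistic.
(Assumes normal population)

Answer: χ² = 31.9168, fail to reject H₀

Derivation:
df = n - 1 = 26
χ² = (n-1)s²/σ₀² = 26×45.42/37 = 31.9168
Critical values: χ²_{0.975,26} = 13.844, χ²_{0.025,26} = 41.923
Rejection region: χ² < 13.844 or χ² > 41.923
Decision: fail to reject H₀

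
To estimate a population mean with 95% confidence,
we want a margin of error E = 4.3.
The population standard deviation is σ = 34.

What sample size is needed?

z_0.025 = 1.960
n = (z×σ/E)² = (1.960×34/4.3)²
n = 240.1779
Round up: n = 241

Answer: n = 241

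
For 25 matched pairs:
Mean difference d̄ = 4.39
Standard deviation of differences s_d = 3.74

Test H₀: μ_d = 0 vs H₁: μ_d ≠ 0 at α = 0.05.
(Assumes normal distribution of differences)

df = n - 1 = 24
SE = s_d/√n = 3.74/√25 = 0.7480
t = d̄/SE = 4.39/0.7480 = 5.8690
Critical value: t_{0.025,24} = ±2.064
p-value < 0.0001
Decision: reject H₀

Answer: t = 5.8690, reject H₀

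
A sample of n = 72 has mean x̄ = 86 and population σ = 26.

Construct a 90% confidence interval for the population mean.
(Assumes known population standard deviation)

Answer: (80.9596, 91.0404)

Derivation:
Confidence level: 90%, α = 0.1
z_0.05 = 1.645
SE = σ/√n = 26/√72 = 3.0641
Margin of error = 1.645 × 3.0641 = 5.0404
CI: x̄ ± margin = 86 ± 5.0404
CI: (80.9596, 91.0404)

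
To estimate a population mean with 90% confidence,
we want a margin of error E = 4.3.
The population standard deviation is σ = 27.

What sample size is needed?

z_0.05 = 1.645
n = (z×σ/E)² = (1.645×27/4.3)²
n = 106.6897
Round up: n = 107

Answer: n = 107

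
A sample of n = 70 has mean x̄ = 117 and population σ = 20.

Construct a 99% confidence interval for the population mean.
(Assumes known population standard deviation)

Answer: (110.8421, 123.1579)

Derivation:
Confidence level: 99%, α = 0.01
z_0.005 = 2.576
SE = σ/√n = 20/√70 = 2.3905
Margin of error = 2.576 × 2.3905 = 6.1579
CI: x̄ ± margin = 117 ± 6.1579
CI: (110.8421, 123.1579)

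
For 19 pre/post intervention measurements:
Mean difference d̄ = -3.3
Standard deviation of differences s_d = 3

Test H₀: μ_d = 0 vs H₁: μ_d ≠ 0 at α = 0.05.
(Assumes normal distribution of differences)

df = n - 1 = 18
SE = s_d/√n = 3/√19 = 0.6882
t = d̄/SE = -3.3/0.6882 = -4.7951
Critical value: t_{0.025,18} = ±2.101
p-value ≈ 0.0001
Decision: reject H₀

Answer: t = -4.7951, reject H₀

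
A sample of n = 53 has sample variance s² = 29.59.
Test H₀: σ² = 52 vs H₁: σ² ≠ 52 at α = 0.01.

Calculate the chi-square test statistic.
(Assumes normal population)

Answer: χ² = 29.5900, fail to reject H₀

Derivation:
df = n - 1 = 52
χ² = (n-1)s²/σ₀² = 52×29.59/52 = 29.5900
Critical values: χ²_{0.995,52} = 29.481, χ²_{0.005,52} = 82.001
Rejection region: χ² < 29.481 or χ² > 82.001
Decision: fail to reject H₀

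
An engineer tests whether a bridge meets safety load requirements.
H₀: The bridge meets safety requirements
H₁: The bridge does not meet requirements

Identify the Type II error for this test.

Type I error: rejecting H₀ when it is actually true (false positive).
Type II error: failing to reject H₀ when H₁ is actually true (false negative).

Answer: Declaring an unsafe bridge to be safe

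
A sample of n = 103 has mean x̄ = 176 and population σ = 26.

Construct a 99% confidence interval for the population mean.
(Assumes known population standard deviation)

Answer: (169.4005, 182.5995)

Derivation:
Confidence level: 99%, α = 0.01
z_0.005 = 2.576
SE = σ/√n = 26/√103 = 2.5619
Margin of error = 2.576 × 2.5619 = 6.5995
CI: x̄ ± margin = 176 ± 6.5995
CI: (169.4005, 182.5995)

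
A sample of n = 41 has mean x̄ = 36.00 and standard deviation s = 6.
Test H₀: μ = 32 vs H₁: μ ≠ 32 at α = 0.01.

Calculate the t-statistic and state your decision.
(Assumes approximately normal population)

Answer: t = 4.2689, reject H₀

Derivation:
df = n - 1 = 40
SE = s/√n = 6/√41 = 0.9370
t = (x̄ - μ₀)/SE = (36.00 - 32)/0.9370 = 4.2689
Critical value: t_{0.005,40} = ±2.704
p-value ≈ 0.0001
Decision: reject H₀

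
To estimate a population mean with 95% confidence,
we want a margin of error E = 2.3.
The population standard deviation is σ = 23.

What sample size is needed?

z_0.025 = 1.960
n = (z×σ/E)² = (1.960×23/2.3)²
n = 384.1600
Round up: n = 385

Answer: n = 385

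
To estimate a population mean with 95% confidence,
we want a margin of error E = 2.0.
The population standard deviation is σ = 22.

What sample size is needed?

z_0.025 = 1.960
n = (z×σ/E)² = (1.960×22/2.0)²
n = 464.8336
Round up: n = 465

Answer: n = 465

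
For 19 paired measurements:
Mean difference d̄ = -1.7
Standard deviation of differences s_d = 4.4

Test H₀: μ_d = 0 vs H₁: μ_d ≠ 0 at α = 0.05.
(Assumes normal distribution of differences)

df = n - 1 = 18
SE = s_d/√n = 4.4/√19 = 1.0094
t = d̄/SE = -1.7/1.0094 = -1.6842
Critical value: t_{0.025,18} = ±2.101
p-value ≈ 0.1094
Decision: fail to reject H₀

Answer: t = -1.6842, fail to reject H₀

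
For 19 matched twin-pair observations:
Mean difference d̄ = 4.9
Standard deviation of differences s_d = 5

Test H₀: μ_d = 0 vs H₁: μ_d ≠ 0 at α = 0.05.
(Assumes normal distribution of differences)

df = n - 1 = 18
SE = s_d/√n = 5/√19 = 1.1471
t = d̄/SE = 4.9/1.1471 = 4.2716
Critical value: t_{0.025,18} = ±2.101
p-value ≈ 0.0005
Decision: reject H₀

Answer: t = 4.2716, reject H₀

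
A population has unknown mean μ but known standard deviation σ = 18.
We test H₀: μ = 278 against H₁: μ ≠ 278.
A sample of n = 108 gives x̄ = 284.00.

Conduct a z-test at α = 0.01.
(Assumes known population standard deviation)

Answer: z = 3.4640, reject H₀

Derivation:
Standard error: SE = σ/√n = 18/√108 = 1.7321
z-statistic: z = (x̄ - μ₀)/SE = (284.00 - 278)/1.7321 = 3.4640
Critical value: ±2.576
p-value = 0.0005
Decision: reject H₀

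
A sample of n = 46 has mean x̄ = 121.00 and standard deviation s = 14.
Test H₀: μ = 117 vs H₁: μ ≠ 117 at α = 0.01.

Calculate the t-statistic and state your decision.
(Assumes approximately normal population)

Answer: t = 1.9378, fail to reject H₀

Derivation:
df = n - 1 = 45
SE = s/√n = 14/√46 = 2.0642
t = (x̄ - μ₀)/SE = (121.00 - 117)/2.0642 = 1.9378
Critical value: t_{0.005,45} = ±2.690
p-value ≈ 0.0589
Decision: fail to reject H₀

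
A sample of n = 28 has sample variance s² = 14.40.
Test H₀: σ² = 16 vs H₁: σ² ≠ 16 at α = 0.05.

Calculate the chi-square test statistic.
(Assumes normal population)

df = n - 1 = 27
χ² = (n-1)s²/σ₀² = 27×14.40/16 = 24.3000
Critical values: χ²_{0.975,27} = 14.573, χ²_{0.025,27} = 43.195
Rejection region: χ² < 14.573 or χ² > 43.195
Decision: fail to reject H₀

Answer: χ² = 24.3000, fail to reject H₀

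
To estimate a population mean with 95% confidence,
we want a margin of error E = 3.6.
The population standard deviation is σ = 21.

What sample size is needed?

z_0.025 = 1.960
n = (z×σ/E)² = (1.960×21/3.6)²
n = 130.7211
Round up: n = 131

Answer: n = 131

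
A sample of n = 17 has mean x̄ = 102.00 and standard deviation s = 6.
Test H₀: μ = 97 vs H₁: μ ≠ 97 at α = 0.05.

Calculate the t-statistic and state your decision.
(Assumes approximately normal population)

Answer: t = 3.4360, reject H₀

Derivation:
df = n - 1 = 16
SE = s/√n = 6/√17 = 1.4552
t = (x̄ - μ₀)/SE = (102.00 - 97)/1.4552 = 3.4360
Critical value: t_{0.025,16} = ±2.120
p-value ≈ 0.0034
Decision: reject H₀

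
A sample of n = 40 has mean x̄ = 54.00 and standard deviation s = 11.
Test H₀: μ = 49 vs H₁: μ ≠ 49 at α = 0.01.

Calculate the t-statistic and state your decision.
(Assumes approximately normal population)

df = n - 1 = 39
SE = s/√n = 11/√40 = 1.7393
t = (x̄ - μ₀)/SE = (54.00 - 49)/1.7393 = 2.8747
Critical value: t_{0.005,39} = ±2.708
p-value ≈ 0.0065
Decision: reject H₀

Answer: t = 2.8747, reject H₀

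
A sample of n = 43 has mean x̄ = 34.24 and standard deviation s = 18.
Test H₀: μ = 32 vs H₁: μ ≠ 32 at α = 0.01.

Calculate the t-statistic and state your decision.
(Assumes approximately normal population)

Answer: t = 0.8160, fail to reject H₀

Derivation:
df = n - 1 = 42
SE = s/√n = 18/√43 = 2.7450
t = (x̄ - μ₀)/SE = (34.24 - 32)/2.7450 = 0.8160
Critical value: t_{0.005,42} = ±2.698
p-value ≈ 0.4191
Decision: fail to reject H₀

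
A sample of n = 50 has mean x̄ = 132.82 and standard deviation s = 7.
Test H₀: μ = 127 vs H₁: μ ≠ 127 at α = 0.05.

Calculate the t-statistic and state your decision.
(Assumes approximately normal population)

Answer: t = 5.8794, reject H₀

Derivation:
df = n - 1 = 49
SE = s/√n = 7/√50 = 0.9899
t = (x̄ - μ₀)/SE = (132.82 - 127)/0.9899 = 5.8794
Critical value: t_{0.025,49} = ±2.010
p-value < 0.0001
Decision: reject H₀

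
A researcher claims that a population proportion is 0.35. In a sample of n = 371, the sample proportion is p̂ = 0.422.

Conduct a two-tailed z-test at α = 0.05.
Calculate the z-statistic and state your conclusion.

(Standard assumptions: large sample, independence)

Answer: z = 2.9076, reject H₀

Derivation:
H₀: p = 0.35, H₁: p ≠ 0.35
Standard error: SE = √(p₀(1-p₀)/n) = √(0.35×0.65/371) = 0.024763
z-statistic: z = (p̂ - p₀)/SE = (0.422 - 0.35)/0.024763 = 2.9076
Critical value: z_0.025 = ±1.960
p-value = 0.0036
Decision: reject H₀ at α = 0.05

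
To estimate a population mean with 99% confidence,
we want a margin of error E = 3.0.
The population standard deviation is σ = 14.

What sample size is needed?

z_0.005 = 2.576
n = (z×σ/E)² = (2.576×14/3.0)²
n = 144.5125
Round up: n = 145

Answer: n = 145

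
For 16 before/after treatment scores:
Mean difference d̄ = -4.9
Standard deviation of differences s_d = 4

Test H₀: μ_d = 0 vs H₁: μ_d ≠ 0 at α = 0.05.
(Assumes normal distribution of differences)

Answer: t = -4.9000, reject H₀

Derivation:
df = n - 1 = 15
SE = s_d/√n = 4/√16 = 1.0000
t = d̄/SE = -4.9/1.0000 = -4.9000
Critical value: t_{0.025,15} = ±2.131
p-value ≈ 0.0002
Decision: reject H₀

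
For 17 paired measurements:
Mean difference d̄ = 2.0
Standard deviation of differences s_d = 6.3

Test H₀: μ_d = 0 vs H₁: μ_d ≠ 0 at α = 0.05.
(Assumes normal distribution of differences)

Answer: t = 1.3089, fail to reject H₀

Derivation:
df = n - 1 = 16
SE = s_d/√n = 6.3/√17 = 1.5280
t = d̄/SE = 2.0/1.5280 = 1.3089
Critical value: t_{0.025,16} = ±2.120
p-value ≈ 0.2091
Decision: fail to reject H₀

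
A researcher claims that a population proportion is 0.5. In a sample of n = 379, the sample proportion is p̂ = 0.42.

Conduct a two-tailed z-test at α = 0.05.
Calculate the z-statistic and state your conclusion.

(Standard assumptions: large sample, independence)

Answer: z = -3.1149, reject H₀

Derivation:
H₀: p = 0.5, H₁: p ≠ 0.5
Standard error: SE = √(p₀(1-p₀)/n) = √(0.5×0.5/379) = 0.025683
z-statistic: z = (p̂ - p₀)/SE = (0.42 - 0.5)/0.025683 = -3.1149
Critical value: z_0.025 = ±1.960
p-value = 0.0018
Decision: reject H₀ at α = 0.05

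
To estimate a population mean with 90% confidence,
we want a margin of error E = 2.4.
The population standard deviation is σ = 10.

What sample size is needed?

Answer: n = 47

Derivation:
z_0.05 = 1.645
n = (z×σ/E)² = (1.645×10/2.4)²
n = 46.9796
Round up: n = 47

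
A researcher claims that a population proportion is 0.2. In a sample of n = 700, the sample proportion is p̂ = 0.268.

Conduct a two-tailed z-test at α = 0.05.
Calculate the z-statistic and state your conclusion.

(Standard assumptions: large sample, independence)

Answer: z = 4.4977, reject H₀

Derivation:
H₀: p = 0.2, H₁: p ≠ 0.2
Standard error: SE = √(p₀(1-p₀)/n) = √(0.2×0.8/700) = 0.015119
z-statistic: z = (p̂ - p₀)/SE = (0.268 - 0.2)/0.015119 = 4.4977
Critical value: z_0.025 = ±1.960
p-value < 0.0001
Decision: reject H₀ at α = 0.05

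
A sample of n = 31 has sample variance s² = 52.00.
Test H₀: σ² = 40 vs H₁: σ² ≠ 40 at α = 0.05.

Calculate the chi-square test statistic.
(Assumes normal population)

Answer: χ² = 39.0000, fail to reject H₀

Derivation:
df = n - 1 = 30
χ² = (n-1)s²/σ₀² = 30×52.00/40 = 39.0000
Critical values: χ²_{0.975,30} = 16.791, χ²_{0.025,30} = 46.979
Rejection region: χ² < 16.791 or χ² > 46.979
Decision: fail to reject H₀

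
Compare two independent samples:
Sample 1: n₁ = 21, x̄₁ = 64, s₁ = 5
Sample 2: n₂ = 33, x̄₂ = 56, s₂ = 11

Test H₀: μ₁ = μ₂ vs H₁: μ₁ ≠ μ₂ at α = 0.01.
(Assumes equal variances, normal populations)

Pooled variance: s²_p = [20×5² + 32×11²]/(52) = 84.0769
s_p = 9.1693
SE = s_p×√(1/n₁ + 1/n₂) = 9.1693×√(1/21 + 1/33) = 2.5596
t = (x̄₁ - x̄₂)/SE = (64 - 56)/2.5596 = 3.1255
df = 52, t-critical = ±2.674
Decision: reject H₀

Answer: t = 3.1255, reject H₀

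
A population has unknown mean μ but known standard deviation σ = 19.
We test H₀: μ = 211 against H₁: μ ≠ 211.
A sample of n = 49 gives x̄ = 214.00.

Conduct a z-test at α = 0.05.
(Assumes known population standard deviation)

Answer: z = 1.1053, fail to reject H₀

Derivation:
Standard error: SE = σ/√n = 19/√49 = 2.7143
z-statistic: z = (x̄ - μ₀)/SE = (214.00 - 211)/2.7143 = 1.1053
Critical value: ±1.960
p-value = 0.2690
Decision: fail to reject H₀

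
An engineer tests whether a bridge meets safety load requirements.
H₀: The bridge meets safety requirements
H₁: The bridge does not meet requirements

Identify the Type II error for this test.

Answer: Declaring an unsafe bridge to be safe

Derivation:
Type I error (α): Rejecting H₀ when H₀ is true
Type II error (β): Failing to reject H₀ when H₁ is true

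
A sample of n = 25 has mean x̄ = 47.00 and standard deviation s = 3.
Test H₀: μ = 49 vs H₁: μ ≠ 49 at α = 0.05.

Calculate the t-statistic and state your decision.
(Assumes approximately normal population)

Answer: t = -3.3333, reject H₀

Derivation:
df = n - 1 = 24
SE = s/√n = 3/√25 = 0.6000
t = (x̄ - μ₀)/SE = (47.00 - 49)/0.6000 = -3.3333
Critical value: t_{0.025,24} = ±2.064
p-value ≈ 0.0028
Decision: reject H₀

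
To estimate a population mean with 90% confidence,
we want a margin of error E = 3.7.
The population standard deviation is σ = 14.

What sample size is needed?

Answer: n = 39

Derivation:
z_0.05 = 1.645
n = (z×σ/E)² = (1.645×14/3.7)²
n = 38.7422
Round up: n = 39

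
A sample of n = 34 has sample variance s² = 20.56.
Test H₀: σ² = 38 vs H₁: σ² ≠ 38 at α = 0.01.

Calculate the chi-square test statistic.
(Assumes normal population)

df = n - 1 = 33
χ² = (n-1)s²/σ₀² = 33×20.56/38 = 17.8547
Critical values: χ²_{0.995,33} = 15.815, χ²_{0.005,33} = 57.648
Rejection region: χ² < 15.815 or χ² > 57.648
Decision: fail to reject H₀

Answer: χ² = 17.8547, fail to reject H₀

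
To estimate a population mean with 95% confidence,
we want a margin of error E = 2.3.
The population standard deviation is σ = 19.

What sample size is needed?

z_0.025 = 1.960
n = (z×σ/E)² = (1.960×19/2.3)²
n = 262.1583
Round up: n = 263

Answer: n = 263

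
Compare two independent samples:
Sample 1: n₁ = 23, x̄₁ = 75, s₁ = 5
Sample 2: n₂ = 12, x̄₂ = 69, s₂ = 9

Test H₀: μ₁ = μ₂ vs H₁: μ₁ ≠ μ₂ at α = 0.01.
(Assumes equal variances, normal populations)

Answer: t = 2.5497, fail to reject H₀

Derivation:
Pooled variance: s²_p = [22×5² + 11×9²]/(33) = 43.6667
s_p = 6.6081
SE = s_p×√(1/n₁ + 1/n₂) = 6.6081×√(1/23 + 1/12) = 2.3532
t = (x̄₁ - x̄₂)/SE = (75 - 69)/2.3532 = 2.5497
df = 33, t-critical = ±2.733
Decision: fail to reject H₀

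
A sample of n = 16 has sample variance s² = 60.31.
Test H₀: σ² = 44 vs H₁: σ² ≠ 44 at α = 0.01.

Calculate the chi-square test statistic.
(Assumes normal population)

Answer: χ² = 20.5602, fail to reject H₀

Derivation:
df = n - 1 = 15
χ² = (n-1)s²/σ₀² = 15×60.31/44 = 20.5602
Critical values: χ²_{0.995,15} = 4.601, χ²_{0.005,15} = 32.801
Rejection region: χ² < 4.601 or χ² > 32.801
Decision: fail to reject H₀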